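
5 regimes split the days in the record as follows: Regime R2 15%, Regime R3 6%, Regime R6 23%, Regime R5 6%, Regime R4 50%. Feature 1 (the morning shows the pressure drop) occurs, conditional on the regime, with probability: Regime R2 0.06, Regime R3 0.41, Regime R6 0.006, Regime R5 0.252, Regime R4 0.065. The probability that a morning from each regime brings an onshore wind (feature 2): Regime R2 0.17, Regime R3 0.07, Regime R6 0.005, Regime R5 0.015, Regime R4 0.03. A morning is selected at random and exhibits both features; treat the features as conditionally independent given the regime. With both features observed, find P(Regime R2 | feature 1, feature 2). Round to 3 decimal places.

Compute prior × likelihood for every hypothesis:
  Regime R2: 0.15 × 0.06 × 0.17 = 0.00153
  Regime R3: 0.06 × 0.41 × 0.07 = 0.001722
  Regime R6: 0.23 × 0.006 × 0.005 = 0.0000069
  Regime R5: 0.06 × 0.252 × 0.015 = 0.0002268
  Regime R4: 0.5 × 0.065 × 0.03 = 0.000975
Normalizing constant = 0.0044607.
P(Regime R2 | evidence) = 0.00153 / 0.0044607 ≈ 0.343.

0.343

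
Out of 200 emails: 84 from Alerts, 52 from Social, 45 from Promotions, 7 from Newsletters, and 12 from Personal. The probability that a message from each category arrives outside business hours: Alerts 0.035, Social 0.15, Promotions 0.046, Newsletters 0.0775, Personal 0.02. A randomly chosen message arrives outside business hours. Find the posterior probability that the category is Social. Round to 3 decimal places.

Unnormalized posteriors (prior × likelihood):
  Alerts: 0.42 × 0.035 = 0.0147
  Social: 0.26 × 0.15 = 0.039
  Promotions: 0.225 × 0.046 = 0.01035
  Newsletters: 0.035 × 0.0775 = 0.0027125
  Personal: 0.06 × 0.02 = 0.0012
Total = 0.0679625.
P(Social | evidence) = 0.039 / 0.0679625 ≈ 0.574.

0.574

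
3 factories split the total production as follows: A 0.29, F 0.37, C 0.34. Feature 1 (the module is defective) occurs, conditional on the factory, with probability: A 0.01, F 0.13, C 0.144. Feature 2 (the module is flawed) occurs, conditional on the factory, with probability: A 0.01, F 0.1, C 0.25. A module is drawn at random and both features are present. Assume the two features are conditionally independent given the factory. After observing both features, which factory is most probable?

Prior × likelihood for each hypothesis:
  A: 0.29 × 0.01 × 0.01 = 0.000029
  F: 0.37 × 0.13 × 0.1 = 0.00481
  C: 0.34 × 0.144 × 0.25 = 0.01224
Normalizing constant = 0.017079.
Largest term belongs to C, so C is most probable.

C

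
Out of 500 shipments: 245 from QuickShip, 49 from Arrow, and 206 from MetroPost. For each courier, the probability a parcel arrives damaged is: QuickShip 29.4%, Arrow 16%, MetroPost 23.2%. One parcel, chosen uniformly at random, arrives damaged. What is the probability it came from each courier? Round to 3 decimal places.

Compute prior × likelihood for every hypothesis:
  QuickShip: 0.49 × 0.294 = 0.14406
  Arrow: 0.098 × 0.16 = 0.01568
  MetroPost: 0.412 × 0.232 = 0.095584
Sum = 0.255324.
P(QuickShip | damaged) = 0.14406/0.255324 ≈ 0.564
P(Arrow | damaged) = 0.01568/0.255324 ≈ 0.061
P(MetroPost | damaged) = 0.095584/0.255324 ≈ 0.374

QuickShip 0.564, Arrow 0.061, MetroPost 0.374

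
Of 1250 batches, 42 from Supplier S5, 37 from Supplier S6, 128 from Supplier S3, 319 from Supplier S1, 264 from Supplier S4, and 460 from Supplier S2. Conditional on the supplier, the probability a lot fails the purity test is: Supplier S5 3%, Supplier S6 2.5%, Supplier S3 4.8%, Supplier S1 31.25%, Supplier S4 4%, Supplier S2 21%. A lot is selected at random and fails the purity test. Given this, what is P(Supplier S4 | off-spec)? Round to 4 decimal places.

Unnormalized posteriors (prior × likelihood):
  Supplier S5: 0.0336 × 0.03 = 0.001008
  Supplier S6: 0.0296 × 0.025 = 0.00074
  Supplier S3: 0.1024 × 0.048 = 0.0049152
  Supplier S1: 0.2552 × 0.3125 = 0.07975
  Supplier S4: 0.2112 × 0.04 = 0.008448
  Supplier S2: 0.368 × 0.21 = 0.07728
Total = 0.1721412.
P(Supplier S4 | evidence) = 0.008448 / 0.1721412 ≈ 0.0491.

0.0491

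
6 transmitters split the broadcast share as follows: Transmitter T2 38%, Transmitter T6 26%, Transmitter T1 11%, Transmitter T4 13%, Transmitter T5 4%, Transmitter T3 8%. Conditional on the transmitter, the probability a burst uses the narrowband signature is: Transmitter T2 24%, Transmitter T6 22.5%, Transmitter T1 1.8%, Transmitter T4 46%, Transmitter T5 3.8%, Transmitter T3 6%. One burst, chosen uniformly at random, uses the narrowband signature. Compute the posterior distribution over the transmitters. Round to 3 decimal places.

By Bayes' rule, posterior ∝ prior × likelihood:
  Transmitter T2: 0.38 × 0.24 = 0.0912
  Transmitter T6: 0.26 × 0.225 = 0.0585
  Transmitter T1: 0.11 × 0.018 = 0.00198
  Transmitter T4: 0.13 × 0.46 = 0.0598
  Transmitter T5: 0.04 × 0.038 = 0.00152
  Transmitter T3: 0.08 × 0.06 = 0.0048
Sum = 0.2178.
P(Transmitter T2 | narrowband) = 0.0912/0.2178 ≈ 0.419
P(Transmitter T6 | narrowband) = 0.0585/0.2178 ≈ 0.269
P(Transmitter T1 | narrowband) = 0.00198/0.2178 ≈ 0.009
P(Transmitter T4 | narrowband) = 0.0598/0.2178 ≈ 0.275
P(Transmitter T5 | narrowband) = 0.00152/0.2178 ≈ 0.007
P(Transmitter T3 | narrowband) = 0.0048/0.2178 ≈ 0.022

Transmitter T2 0.419, Transmitter T6 0.269, Transmitter T1 0.009, Transmitter T4 0.275, Transmitter T5 0.007, Transmitter T3 0.022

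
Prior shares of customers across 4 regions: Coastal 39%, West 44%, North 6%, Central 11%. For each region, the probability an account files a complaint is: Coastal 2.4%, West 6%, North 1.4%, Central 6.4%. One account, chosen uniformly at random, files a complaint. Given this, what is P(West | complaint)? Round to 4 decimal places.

0.6049

Unnormalized posteriors (prior × likelihood):
  Coastal: 0.39 × 0.024 = 0.00936
  West: 0.44 × 0.06 = 0.0264
  North: 0.06 × 0.014 = 0.00084
  Central: 0.11 × 0.064 = 0.00704
Total = 0.04364.
P(West | evidence) = 0.0264 / 0.04364 ≈ 0.6049.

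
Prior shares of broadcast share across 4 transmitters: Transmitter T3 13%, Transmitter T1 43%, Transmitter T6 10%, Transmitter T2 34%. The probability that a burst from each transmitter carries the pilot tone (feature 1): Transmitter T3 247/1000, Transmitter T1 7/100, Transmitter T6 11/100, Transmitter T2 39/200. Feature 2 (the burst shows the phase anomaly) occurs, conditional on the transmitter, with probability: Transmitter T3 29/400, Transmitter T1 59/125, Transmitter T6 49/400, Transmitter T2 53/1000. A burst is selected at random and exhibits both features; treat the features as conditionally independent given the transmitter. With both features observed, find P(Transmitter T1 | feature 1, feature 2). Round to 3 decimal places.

0.664

By Bayes' rule, posterior ∝ prior × likelihood:
  Transmitter T3: 0.13 × 0.247 × 0.0725 = 0.002327975
  Transmitter T1: 0.43 × 0.07 × 0.472 = 0.0142072
  Transmitter T6: 0.1 × 0.11 × 0.1225 = 0.0013475
  Transmitter T2: 0.34 × 0.195 × 0.053 = 0.0035139
Sum = 0.021396575.
P(Transmitter T1 | evidence) = 0.0142072 / 0.021396575 ≈ 0.664.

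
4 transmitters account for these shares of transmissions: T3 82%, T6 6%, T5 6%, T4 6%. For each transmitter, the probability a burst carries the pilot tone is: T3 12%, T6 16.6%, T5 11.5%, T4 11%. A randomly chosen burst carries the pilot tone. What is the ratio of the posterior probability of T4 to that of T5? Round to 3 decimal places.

Compute prior × likelihood for every hypothesis:
  T3: 0.82 × 0.12 = 0.0984
  T6: 0.06 × 0.166 = 0.00996
  T5: 0.06 × 0.115 = 0.0069
  T4: 0.06 × 0.11 = 0.0066
Total = 0.12186.
The ratio is 0.0066 / 0.0069 (the normalizer cancels) = 0.957.

0.957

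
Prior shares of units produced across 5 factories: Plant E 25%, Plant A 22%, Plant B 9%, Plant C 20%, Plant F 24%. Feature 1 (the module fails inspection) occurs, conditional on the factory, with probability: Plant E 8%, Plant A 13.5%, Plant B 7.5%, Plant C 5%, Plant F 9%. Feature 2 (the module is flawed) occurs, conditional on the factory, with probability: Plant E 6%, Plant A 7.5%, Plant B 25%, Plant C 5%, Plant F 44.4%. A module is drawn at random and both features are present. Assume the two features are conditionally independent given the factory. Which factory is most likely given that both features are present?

By Bayes' rule, posterior ∝ prior × likelihood:
  Plant E: 0.25 × 0.08 × 0.06 = 0.0012
  Plant A: 0.22 × 0.135 × 0.075 = 0.0022275
  Plant B: 0.09 × 0.075 × 0.25 = 0.0016875
  Plant C: 0.2 × 0.05 × 0.05 = 0.0005
  Plant F: 0.24 × 0.09 × 0.444 = 0.0095904
Total = 0.0152054.
Largest term belongs to Plant F, so Plant F is most probable.

Plant F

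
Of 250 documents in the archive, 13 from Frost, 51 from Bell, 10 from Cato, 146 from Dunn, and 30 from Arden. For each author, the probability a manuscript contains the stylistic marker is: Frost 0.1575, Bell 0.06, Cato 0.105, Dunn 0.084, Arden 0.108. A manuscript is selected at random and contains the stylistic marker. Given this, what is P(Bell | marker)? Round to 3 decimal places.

Unnormalized posteriors (prior × likelihood):
  Frost: 0.052 × 0.1575 = 0.00819
  Bell: 0.204 × 0.06 = 0.01224
  Cato: 0.04 × 0.105 = 0.0042
  Dunn: 0.584 × 0.084 = 0.049056
  Arden: 0.12 × 0.108 = 0.01296
Normalizing constant = 0.086646.
P(Bell | evidence) = 0.01224 / 0.086646 ≈ 0.141.

0.141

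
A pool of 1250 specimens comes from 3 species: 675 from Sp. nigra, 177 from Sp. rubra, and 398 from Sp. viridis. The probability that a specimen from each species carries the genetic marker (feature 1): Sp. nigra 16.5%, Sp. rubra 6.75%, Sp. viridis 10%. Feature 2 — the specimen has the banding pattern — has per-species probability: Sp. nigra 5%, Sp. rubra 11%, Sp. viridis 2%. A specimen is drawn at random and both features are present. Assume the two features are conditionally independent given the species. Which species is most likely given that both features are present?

Sp. nigra

Unnormalized posteriors (prior × likelihood):
  Sp. nigra: 0.54 × 0.165 × 0.05 = 0.004455
  Sp. rubra: 0.1416 × 0.0675 × 0.11 = 0.00105138
  Sp. viridis: 0.3184 × 0.1 × 0.02 = 0.0006368
Sum = 0.00614318.
Largest term belongs to Sp. nigra, so Sp. nigra is most probable.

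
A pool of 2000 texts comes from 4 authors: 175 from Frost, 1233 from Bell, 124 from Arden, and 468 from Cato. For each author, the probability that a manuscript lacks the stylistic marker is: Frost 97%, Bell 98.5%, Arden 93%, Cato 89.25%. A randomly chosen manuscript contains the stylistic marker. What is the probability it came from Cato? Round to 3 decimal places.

Taking complements, P(marker | each) = Frost 0.03, Bell 0.015, Arden 0.07, Cato 0.1075.
Prior × likelihood for each hypothesis:
  Frost: 0.0875 × 0.03 = 0.002625
  Bell: 0.6165 × 0.015 = 0.0092475
  Arden: 0.062 × 0.07 = 0.00434
  Cato: 0.234 × 0.1075 = 0.025155
Total = 0.0413675.
P(Cato | evidence) = 0.025155 / 0.0413675 ≈ 0.608.

0.608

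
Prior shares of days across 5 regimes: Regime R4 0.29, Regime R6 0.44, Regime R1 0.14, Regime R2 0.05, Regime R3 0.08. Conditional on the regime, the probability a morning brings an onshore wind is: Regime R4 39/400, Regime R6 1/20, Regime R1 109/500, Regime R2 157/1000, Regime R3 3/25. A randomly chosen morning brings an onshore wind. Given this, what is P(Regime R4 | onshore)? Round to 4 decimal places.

0.2878

Prior × likelihood for each hypothesis:
  Regime R4: 0.29 × 0.0975 = 0.028275
  Regime R6: 0.44 × 0.05 = 0.022
  Regime R1: 0.14 × 0.218 = 0.03052
  Regime R2: 0.05 × 0.157 = 0.00785
  Regime R3: 0.08 × 0.12 = 0.0096
Normalizing constant = 0.098245.
P(Regime R4 | evidence) = 0.028275 / 0.098245 ≈ 0.2878.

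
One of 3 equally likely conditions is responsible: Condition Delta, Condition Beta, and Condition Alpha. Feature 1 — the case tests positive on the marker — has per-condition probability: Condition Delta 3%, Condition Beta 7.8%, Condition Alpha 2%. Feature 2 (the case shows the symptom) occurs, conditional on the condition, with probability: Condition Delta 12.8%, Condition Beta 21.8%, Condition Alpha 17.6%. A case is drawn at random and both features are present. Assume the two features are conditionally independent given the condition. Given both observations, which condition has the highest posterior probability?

Since the prior is uniform, the posterior is proportional to the likelihood:
  Condition Delta: 0.03 × 0.128 = 0.00384
  Condition Beta: 0.078 × 0.218 = 0.017004
  Condition Alpha: 0.02 × 0.176 = 0.00352
Total = 0.024364.
Largest term belongs to Condition Beta, so Condition Beta is most probable.

Condition Beta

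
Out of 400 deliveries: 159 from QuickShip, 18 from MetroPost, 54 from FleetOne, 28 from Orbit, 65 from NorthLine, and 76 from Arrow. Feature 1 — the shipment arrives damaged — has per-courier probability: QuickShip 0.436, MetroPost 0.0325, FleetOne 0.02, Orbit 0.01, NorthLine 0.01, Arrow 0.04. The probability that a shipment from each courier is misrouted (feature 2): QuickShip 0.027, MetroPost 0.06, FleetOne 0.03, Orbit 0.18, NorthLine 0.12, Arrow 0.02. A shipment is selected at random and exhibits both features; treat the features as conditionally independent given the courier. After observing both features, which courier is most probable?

Unnormalized posteriors (prior × likelihood):
  QuickShip: 0.3975 × 0.436 × 0.027 = 0.00467937
  MetroPost: 0.045 × 0.0325 × 0.06 = 0.00008775
  FleetOne: 0.135 × 0.02 × 0.03 = 0.000081
  Orbit: 0.07 × 0.01 × 0.18 = 0.000126
  NorthLine: 0.1625 × 0.01 × 0.12 = 0.000195
  Arrow: 0.19 × 0.04 × 0.02 = 0.000152
Total = 0.00532112.
Largest term belongs to QuickShip, so QuickShip is most probable.

QuickShip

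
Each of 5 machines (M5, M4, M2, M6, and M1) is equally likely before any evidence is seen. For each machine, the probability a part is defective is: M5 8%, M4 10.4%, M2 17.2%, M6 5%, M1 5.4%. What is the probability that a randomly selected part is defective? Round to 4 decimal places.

0.0920

Since the prior is uniform, the posterior is proportional to the likelihood:
  M5: 0.08
  M4: 0.104
  M2: 0.172
  M6: 0.05
  M1: 0.054
P(defective) = (1/5) × (0.08 + 0.104 + 0.172 + 0.05 + 0.054) = 0.46/5 ≈ 0.0920.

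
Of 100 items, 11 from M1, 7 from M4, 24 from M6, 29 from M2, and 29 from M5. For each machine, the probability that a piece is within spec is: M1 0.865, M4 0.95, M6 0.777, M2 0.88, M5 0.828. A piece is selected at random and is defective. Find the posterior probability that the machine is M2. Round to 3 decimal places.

Taking complements, P(defective | each) = M1 0.135, M4 0.05, M6 0.223, M2 0.12, M5 0.172.
By Bayes' rule, posterior ∝ prior × likelihood:
  M1: 0.11 × 0.135 = 0.01485
  M4: 0.07 × 0.05 = 0.0035
  M6: 0.24 × 0.223 = 0.05352
  M2: 0.29 × 0.12 = 0.0348
  M5: 0.29 × 0.172 = 0.04988
Normalizing constant = 0.15655.
P(M2 | evidence) = 0.0348 / 0.15655 ≈ 0.222.

0.222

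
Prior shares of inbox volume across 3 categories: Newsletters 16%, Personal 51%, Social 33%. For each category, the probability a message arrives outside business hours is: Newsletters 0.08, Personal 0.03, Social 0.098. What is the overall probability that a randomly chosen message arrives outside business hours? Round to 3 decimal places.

Prior × likelihood for each hypothesis:
  Newsletters: 0.16 × 0.08 = 0.0128
  Personal: 0.51 × 0.03 = 0.0153
  Social: 0.33 × 0.098 = 0.03234
P(off-hours) = 0.0128 + 0.0153 + 0.03234 = 0.06044 → 0.060.

0.060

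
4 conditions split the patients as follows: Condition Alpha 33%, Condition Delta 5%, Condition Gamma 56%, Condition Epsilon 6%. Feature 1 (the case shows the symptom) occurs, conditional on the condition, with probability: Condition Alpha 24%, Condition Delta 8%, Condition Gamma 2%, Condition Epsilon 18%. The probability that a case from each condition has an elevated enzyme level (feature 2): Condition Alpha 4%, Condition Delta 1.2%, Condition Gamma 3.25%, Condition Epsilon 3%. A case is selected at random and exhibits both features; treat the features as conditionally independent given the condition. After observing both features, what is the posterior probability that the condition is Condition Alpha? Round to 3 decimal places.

By Bayes' rule, posterior ∝ prior × likelihood:
  Condition Alpha: 0.33 × 0.24 × 0.04 = 0.003168
  Condition Delta: 0.05 × 0.08 × 0.012 = 0.000048
  Condition Gamma: 0.56 × 0.02 × 0.0325 = 0.000364
  Condition Epsilon: 0.06 × 0.18 × 0.03 = 0.000324
Sum = 0.003904.
P(Condition Alpha | evidence) = 0.003168 / 0.003904 ≈ 0.811.

0.811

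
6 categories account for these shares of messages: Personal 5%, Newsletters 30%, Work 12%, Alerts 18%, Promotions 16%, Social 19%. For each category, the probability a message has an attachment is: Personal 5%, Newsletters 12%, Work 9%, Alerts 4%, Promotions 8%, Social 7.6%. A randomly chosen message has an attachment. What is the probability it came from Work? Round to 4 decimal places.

0.1290

Compute prior × likelihood for every hypothesis:
  Personal: 0.05 × 0.05 = 0.0025
  Newsletters: 0.3 × 0.12 = 0.036
  Work: 0.12 × 0.09 = 0.0108
  Alerts: 0.18 × 0.04 = 0.0072
  Promotions: 0.16 × 0.08 = 0.0128
  Social: 0.19 × 0.076 = 0.01444
Sum = 0.08374.
P(Work | evidence) = 0.0108 / 0.08374 ≈ 0.1290.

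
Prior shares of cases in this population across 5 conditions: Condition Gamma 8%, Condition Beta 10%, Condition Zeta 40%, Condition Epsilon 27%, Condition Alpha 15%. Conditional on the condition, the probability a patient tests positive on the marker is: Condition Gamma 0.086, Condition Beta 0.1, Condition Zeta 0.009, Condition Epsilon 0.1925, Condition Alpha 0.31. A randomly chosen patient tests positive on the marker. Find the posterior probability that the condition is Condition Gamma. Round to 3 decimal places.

0.058

Prior × likelihood for each hypothesis:
  Condition Gamma: 0.08 × 0.086 = 0.00688
  Condition Beta: 0.1 × 0.1 = 0.01
  Condition Zeta: 0.4 × 0.009 = 0.0036
  Condition Epsilon: 0.27 × 0.1925 = 0.051975
  Condition Alpha: 0.15 × 0.31 = 0.0465
Normalizing constant = 0.118955.
P(Condition Gamma | evidence) = 0.00688 / 0.118955 ≈ 0.058.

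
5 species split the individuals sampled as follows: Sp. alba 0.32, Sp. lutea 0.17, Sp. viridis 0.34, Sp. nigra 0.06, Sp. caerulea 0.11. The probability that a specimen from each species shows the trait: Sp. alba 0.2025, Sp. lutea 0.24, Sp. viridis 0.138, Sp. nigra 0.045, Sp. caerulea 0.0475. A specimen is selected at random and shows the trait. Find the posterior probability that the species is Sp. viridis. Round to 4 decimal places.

0.2924

Unnormalized posteriors (prior × likelihood):
  Sp. alba: 0.32 × 0.2025 = 0.0648
  Sp. lutea: 0.17 × 0.24 = 0.0408
  Sp. viridis: 0.34 × 0.138 = 0.04692
  Sp. nigra: 0.06 × 0.045 = 0.0027
  Sp. caerulea: 0.11 × 0.0475 = 0.005225
Normalizing constant = 0.160445.
P(Sp. viridis | evidence) = 0.04692 / 0.160445 ≈ 0.2924.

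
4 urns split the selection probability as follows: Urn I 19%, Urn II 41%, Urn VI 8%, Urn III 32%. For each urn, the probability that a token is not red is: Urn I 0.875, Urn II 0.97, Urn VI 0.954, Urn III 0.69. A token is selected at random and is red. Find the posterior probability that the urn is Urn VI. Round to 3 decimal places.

Taking complements, P(red | each) = Urn I 0.125, Urn II 0.03, Urn VI 0.046, Urn III 0.31.
Unnormalized posteriors (prior × likelihood):
  Urn I: 0.19 × 0.125 = 0.02375
  Urn II: 0.41 × 0.03 = 0.0123
  Urn VI: 0.08 × 0.046 = 0.00368
  Urn III: 0.32 × 0.31 = 0.0992
Normalizing constant = 0.13893.
P(Urn VI | evidence) = 0.00368 / 0.13893 ≈ 0.026.

0.026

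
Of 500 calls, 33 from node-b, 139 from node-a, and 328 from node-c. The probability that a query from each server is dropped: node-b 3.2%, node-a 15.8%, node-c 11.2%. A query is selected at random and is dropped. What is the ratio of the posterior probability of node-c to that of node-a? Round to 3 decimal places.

By Bayes' rule, posterior ∝ prior × likelihood:
  node-b: 0.066 × 0.032 = 0.002112
  node-a: 0.278 × 0.158 = 0.043924
  node-c: 0.656 × 0.112 = 0.073472
Sum = 0.119508.
The ratio is 0.073472 / 0.043924 (the normalizer cancels) = 1.673.

1.673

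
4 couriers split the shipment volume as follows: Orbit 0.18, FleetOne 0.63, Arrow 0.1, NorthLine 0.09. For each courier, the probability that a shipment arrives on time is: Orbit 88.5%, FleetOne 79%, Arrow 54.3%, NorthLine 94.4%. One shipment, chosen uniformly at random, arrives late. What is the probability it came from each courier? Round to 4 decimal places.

Taking complements, P(late | each) = Orbit 0.115, FleetOne 0.21, Arrow 0.457, NorthLine 0.056.
By Bayes' rule, posterior ∝ prior × likelihood:
  Orbit: 0.18 × 0.115 = 0.0207
  FleetOne: 0.63 × 0.21 = 0.1323
  Arrow: 0.1 × 0.457 = 0.0457
  NorthLine: 0.09 × 0.056 = 0.00504
Normalizing constant = 0.20374.
P(Orbit | late) = 0.0207/0.20374 ≈ 0.1016
P(FleetOne | late) = 0.1323/0.20374 ≈ 0.6494
P(Arrow | late) = 0.0457/0.20374 ≈ 0.2243
P(NorthLine | late) = 0.00504/0.20374 ≈ 0.0247

Orbit 0.1016, FleetOne 0.6494, Arrow 0.2243, NorthLine 0.0247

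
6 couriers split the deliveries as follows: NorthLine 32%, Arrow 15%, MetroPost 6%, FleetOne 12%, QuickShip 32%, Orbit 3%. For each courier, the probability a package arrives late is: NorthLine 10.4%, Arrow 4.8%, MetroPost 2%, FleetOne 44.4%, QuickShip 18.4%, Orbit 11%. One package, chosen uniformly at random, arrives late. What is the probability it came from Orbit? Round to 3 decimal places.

0.021

By Bayes' rule, posterior ∝ prior × likelihood:
  NorthLine: 0.32 × 0.104 = 0.03328
  Arrow: 0.15 × 0.048 = 0.0072
  MetroPost: 0.06 × 0.02 = 0.0012
  FleetOne: 0.12 × 0.444 = 0.05328
  QuickShip: 0.32 × 0.184 = 0.05888
  Orbit: 0.03 × 0.11 = 0.0033
Total = 0.15714.
P(Orbit | evidence) = 0.0033 / 0.15714 ≈ 0.021.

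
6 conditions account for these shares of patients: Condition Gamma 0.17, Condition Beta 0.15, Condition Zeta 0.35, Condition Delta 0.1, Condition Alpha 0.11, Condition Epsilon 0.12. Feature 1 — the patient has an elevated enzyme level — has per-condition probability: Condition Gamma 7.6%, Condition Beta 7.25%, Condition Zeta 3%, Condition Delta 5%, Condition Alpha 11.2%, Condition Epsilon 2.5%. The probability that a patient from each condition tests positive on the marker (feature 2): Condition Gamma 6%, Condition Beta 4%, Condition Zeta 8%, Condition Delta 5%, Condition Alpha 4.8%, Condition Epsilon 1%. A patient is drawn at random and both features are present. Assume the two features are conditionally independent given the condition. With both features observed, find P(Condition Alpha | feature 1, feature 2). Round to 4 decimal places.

0.2024

Unnormalized posteriors (prior × likelihood):
  Condition Gamma: 0.17 × 0.076 × 0.06 = 0.0007752
  Condition Beta: 0.15 × 0.0725 × 0.04 = 0.000435
  Condition Zeta: 0.35 × 0.03 × 0.08 = 0.00084
  Condition Delta: 0.1 × 0.05 × 0.05 = 0.00025
  Condition Alpha: 0.11 × 0.112 × 0.048 = 0.00059136
  Condition Epsilon: 0.12 × 0.025 × 0.01 = 0.00003
Total = 0.00292156.
P(Condition Alpha | evidence) = 0.00059136 / 0.00292156 ≈ 0.2024.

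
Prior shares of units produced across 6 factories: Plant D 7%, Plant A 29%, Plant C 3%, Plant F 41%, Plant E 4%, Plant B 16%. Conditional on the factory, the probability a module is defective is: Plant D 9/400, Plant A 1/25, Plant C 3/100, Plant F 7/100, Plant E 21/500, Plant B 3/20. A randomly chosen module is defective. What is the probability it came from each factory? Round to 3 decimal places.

Prior × likelihood for each hypothesis:
  Plant D: 0.07 × 0.0225 = 0.001575
  Plant A: 0.29 × 0.04 = 0.0116
  Plant C: 0.03 × 0.03 = 0.0009
  Plant F: 0.41 × 0.07 = 0.0287
  Plant E: 0.04 × 0.042 = 0.00168
  Plant B: 0.16 × 0.15 = 0.024
Normalizing constant = 0.068455.
P(Plant D | defective) = 0.001575/0.068455 ≈ 0.023
P(Plant A | defective) = 0.0116/0.068455 ≈ 0.169
P(Plant C | defective) = 0.0009/0.068455 ≈ 0.013
P(Plant F | defective) = 0.0287/0.068455 ≈ 0.419
P(Plant E | defective) = 0.00168/0.068455 ≈ 0.025
P(Plant B | defective) = 0.024/0.068455 ≈ 0.351

Plant D 0.023, Plant A 0.169, Plant C 0.013, Plant F 0.419, Plant E 0.025, Plant B 0.351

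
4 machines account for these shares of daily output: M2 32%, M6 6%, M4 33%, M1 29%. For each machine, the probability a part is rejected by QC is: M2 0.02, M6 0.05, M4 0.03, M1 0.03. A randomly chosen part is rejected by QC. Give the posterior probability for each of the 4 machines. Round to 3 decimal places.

Unnormalized posteriors (prior × likelihood):
  M2: 0.32 × 0.02 = 0.0064
  M6: 0.06 × 0.05 = 0.003
  M4: 0.33 × 0.03 = 0.0099
  M1: 0.29 × 0.03 = 0.0087
Normalizing constant = 0.028.
P(M2 | rejected) = 0.0064/0.028 ≈ 0.229
P(M6 | rejected) = 0.003/0.028 ≈ 0.107
P(M4 | rejected) = 0.0099/0.028 ≈ 0.354
P(M1 | rejected) = 0.0087/0.028 ≈ 0.311

M2 0.229, M6 0.107, M4 0.354, M1 0.311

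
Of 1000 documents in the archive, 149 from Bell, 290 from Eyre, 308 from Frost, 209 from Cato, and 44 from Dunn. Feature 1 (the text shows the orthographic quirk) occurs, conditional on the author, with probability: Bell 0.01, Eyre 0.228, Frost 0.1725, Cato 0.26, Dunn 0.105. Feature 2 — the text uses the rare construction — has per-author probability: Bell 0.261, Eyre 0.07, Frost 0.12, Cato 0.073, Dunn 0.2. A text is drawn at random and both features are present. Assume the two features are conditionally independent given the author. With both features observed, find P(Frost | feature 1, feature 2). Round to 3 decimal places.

Unnormalized posteriors (prior × likelihood):
  Bell: 0.149 × 0.01 × 0.261 = 0.00038889
  Eyre: 0.29 × 0.228 × 0.07 = 0.0046284
  Frost: 0.308 × 0.1725 × 0.12 = 0.0063756
  Cato: 0.209 × 0.26 × 0.073 = 0.00396682
  Dunn: 0.044 × 0.105 × 0.2 = 0.000924
Total = 0.01628371.
P(Frost | evidence) = 0.0063756 / 0.01628371 ≈ 0.392.

0.392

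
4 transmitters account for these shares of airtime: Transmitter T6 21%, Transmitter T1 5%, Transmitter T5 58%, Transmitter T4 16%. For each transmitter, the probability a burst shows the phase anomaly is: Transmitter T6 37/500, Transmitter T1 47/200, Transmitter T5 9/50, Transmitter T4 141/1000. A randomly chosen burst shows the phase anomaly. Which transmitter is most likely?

Compute prior × likelihood for every hypothesis:
  Transmitter T6: 0.21 × 0.074 = 0.01554
  Transmitter T1: 0.05 × 0.235 = 0.01175
  Transmitter T5: 0.58 × 0.18 = 0.1044
  Transmitter T4: 0.16 × 0.141 = 0.02256
Normalizing constant = 0.15425.
Largest term belongs to Transmitter T5, so Transmitter T5 is most probable.

Transmitter T5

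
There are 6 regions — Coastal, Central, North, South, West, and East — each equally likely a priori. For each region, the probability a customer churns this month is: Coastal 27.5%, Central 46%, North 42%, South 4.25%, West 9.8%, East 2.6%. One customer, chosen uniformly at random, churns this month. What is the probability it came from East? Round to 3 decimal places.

With a uniform prior (1/6 each), posterior ∝ likelihood:
  Coastal: 0.275
  Central: 0.46
  North: 0.42
  South: 0.0425
  West: 0.098
  East: 0.026
Sum = 1.3215.
P(East | evidence) = 0.026 / 1.3215 ≈ 0.020.

0.020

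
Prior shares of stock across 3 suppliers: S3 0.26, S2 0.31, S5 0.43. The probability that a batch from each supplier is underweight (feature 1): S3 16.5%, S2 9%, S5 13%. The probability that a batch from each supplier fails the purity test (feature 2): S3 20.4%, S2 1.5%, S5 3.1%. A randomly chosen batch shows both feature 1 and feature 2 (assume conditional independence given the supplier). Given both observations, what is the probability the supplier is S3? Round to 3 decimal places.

Prior × likelihood for each hypothesis:
  S3: 0.26 × 0.165 × 0.204 = 0.0087516
  S2: 0.31 × 0.09 × 0.015 = 0.0004185
  S5: 0.43 × 0.13 × 0.031 = 0.0017329
Total = 0.010903.
P(S3 | evidence) = 0.0087516 / 0.010903 ≈ 0.803.

0.803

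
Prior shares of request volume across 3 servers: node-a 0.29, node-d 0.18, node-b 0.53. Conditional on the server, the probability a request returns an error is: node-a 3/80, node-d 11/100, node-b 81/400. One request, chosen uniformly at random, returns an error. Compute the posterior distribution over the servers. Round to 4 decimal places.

Compute prior × likelihood for every hypothesis:
  node-a: 0.29 × 0.0375 = 0.010875
  node-d: 0.18 × 0.11 = 0.0198
  node-b: 0.53 × 0.2025 = 0.107325
Normalizing constant = 0.138.
P(node-a | error) = 0.010875/0.138 ≈ 0.0788
P(node-d | error) = 0.0198/0.138 ≈ 0.1435
P(node-b | error) = 0.107325/0.138 ≈ 0.7777
(Check: 0.0788+0.1435+0.7777 = 1.0000.)

node-a 0.0788, node-d 0.1435, node-b 0.7777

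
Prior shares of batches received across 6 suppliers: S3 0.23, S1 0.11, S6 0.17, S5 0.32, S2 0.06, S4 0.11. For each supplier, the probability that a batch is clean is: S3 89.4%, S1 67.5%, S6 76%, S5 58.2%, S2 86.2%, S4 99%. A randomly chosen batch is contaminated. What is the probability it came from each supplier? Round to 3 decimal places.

S3 0.100, S1 0.146, S6 0.167, S5 0.548, S2 0.034, S4 0.005

Taking complements, P(contaminated | each) = S3 0.106, S1 0.325, S6 0.24, S5 0.418, S2 0.138, S4 0.01.
By Bayes' rule, posterior ∝ prior × likelihood:
  S3: 0.23 × 0.106 = 0.02438
  S1: 0.11 × 0.325 = 0.03575
  S6: 0.17 × 0.24 = 0.0408
  S5: 0.32 × 0.418 = 0.13376
  S2: 0.06 × 0.138 = 0.00828
  S4: 0.11 × 0.01 = 0.0011
Normalizing constant = 0.24407.
P(S3 | contaminated) = 0.02438/0.24407 ≈ 0.100
P(S1 | contaminated) = 0.03575/0.24407 ≈ 0.146
P(S6 | contaminated) = 0.0408/0.24407 ≈ 0.167
P(S5 | contaminated) = 0.13376/0.24407 ≈ 0.548
P(S2 | contaminated) = 0.00828/0.24407 ≈ 0.034
P(S4 | contaminated) = 0.0011/0.24407 ≈ 0.005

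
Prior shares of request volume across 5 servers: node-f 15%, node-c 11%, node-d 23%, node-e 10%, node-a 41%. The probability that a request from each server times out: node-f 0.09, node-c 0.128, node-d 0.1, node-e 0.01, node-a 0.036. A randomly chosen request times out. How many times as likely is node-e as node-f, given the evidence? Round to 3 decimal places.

Compute prior × likelihood for every hypothesis:
  node-f: 0.15 × 0.09 = 0.0135
  node-c: 0.11 × 0.128 = 0.01408
  node-d: 0.23 × 0.1 = 0.023
  node-e: 0.1 × 0.01 = 0.001
  node-a: 0.41 × 0.036 = 0.01476
Normalizing constant = 0.06634.
The ratio is 0.001 / 0.0135 (the normalizer cancels) = 0.074.

0.074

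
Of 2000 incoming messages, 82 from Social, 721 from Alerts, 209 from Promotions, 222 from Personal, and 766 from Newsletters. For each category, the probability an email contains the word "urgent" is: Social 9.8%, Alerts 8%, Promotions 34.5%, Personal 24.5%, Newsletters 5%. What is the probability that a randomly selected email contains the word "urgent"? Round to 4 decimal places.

By Bayes' rule, posterior ∝ prior × likelihood:
  Social: 0.041 × 0.098 = 0.004018
  Alerts: 0.3605 × 0.08 = 0.02884
  Promotions: 0.1045 × 0.345 = 0.0360525
  Personal: 0.111 × 0.245 = 0.027195
  Newsletters: 0.383 × 0.05 = 0.01915
P(urgent-flag) = 0.004018 + 0.02884 + 0.0360525 + 0.027195 + 0.01915 = 0.1152555 → 0.1153.

0.1153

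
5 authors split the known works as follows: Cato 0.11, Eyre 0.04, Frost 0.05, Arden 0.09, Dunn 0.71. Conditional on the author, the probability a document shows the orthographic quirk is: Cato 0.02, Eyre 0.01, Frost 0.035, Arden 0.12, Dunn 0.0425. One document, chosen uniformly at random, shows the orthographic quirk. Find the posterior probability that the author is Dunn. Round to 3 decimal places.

0.666

Prior × likelihood for each hypothesis:
  Cato: 0.11 × 0.02 = 0.0022
  Eyre: 0.04 × 0.01 = 0.0004
  Frost: 0.05 × 0.035 = 0.00175
  Arden: 0.09 × 0.12 = 0.0108
  Dunn: 0.71 × 0.0425 = 0.030175
Total = 0.045325.
P(Dunn | evidence) = 0.030175 / 0.045325 ≈ 0.666.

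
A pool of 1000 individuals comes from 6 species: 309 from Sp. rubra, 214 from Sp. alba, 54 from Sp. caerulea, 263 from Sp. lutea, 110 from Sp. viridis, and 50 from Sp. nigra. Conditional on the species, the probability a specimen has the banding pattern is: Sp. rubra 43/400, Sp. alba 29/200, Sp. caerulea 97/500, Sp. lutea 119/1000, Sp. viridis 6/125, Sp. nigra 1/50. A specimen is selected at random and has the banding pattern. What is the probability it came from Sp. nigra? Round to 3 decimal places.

0.009

Prior × likelihood for each hypothesis:
  Sp. rubra: 0.309 × 0.1075 = 0.0332175
  Sp. alba: 0.214 × 0.145 = 0.03103
  Sp. caerulea: 0.054 × 0.194 = 0.010476
  Sp. lutea: 0.263 × 0.119 = 0.031297
  Sp. viridis: 0.11 × 0.048 = 0.00528
  Sp. nigra: 0.05 × 0.02 = 0.001
Normalizing constant = 0.1123005.
P(Sp. nigra | evidence) = 0.001 / 0.1123005 ≈ 0.009.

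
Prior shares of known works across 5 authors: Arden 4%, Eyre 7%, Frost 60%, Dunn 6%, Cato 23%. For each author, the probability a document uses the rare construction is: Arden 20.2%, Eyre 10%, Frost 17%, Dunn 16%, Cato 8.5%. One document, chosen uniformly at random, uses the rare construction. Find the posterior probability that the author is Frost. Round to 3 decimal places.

0.698

By Bayes' rule, posterior ∝ prior × likelihood:
  Arden: 0.04 × 0.202 = 0.00808
  Eyre: 0.07 × 0.1 = 0.007
  Frost: 0.6 × 0.17 = 0.102
  Dunn: 0.06 × 0.16 = 0.0096
  Cato: 0.23 × 0.085 = 0.01955
Normalizing constant = 0.14623.
P(Frost | evidence) = 0.102 / 0.14623 ≈ 0.698.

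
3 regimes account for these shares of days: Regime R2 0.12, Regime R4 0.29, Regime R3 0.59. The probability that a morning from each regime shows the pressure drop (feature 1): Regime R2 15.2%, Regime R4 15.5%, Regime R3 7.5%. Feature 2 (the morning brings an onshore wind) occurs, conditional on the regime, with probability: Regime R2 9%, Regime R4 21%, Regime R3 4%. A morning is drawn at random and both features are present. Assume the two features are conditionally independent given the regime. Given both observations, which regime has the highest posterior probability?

Regime R4

Compute prior × likelihood for every hypothesis:
  Regime R2: 0.12 × 0.152 × 0.09 = 0.0016416
  Regime R4: 0.29 × 0.155 × 0.21 = 0.0094395
  Regime R3: 0.59 × 0.075 × 0.04 = 0.00177
Total = 0.0128511.
Largest term belongs to Regime R4, so Regime R4 is most probable.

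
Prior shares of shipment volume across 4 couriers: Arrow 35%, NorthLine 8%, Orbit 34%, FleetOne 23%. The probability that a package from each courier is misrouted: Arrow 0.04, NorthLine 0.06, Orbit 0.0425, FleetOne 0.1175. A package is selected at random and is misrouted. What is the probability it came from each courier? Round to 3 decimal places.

Arrow 0.232, NorthLine 0.080, Orbit 0.240, FleetOne 0.448

Prior × likelihood for each hypothesis:
  Arrow: 0.35 × 0.04 = 0.014
  NorthLine: 0.08 × 0.06 = 0.0048
  Orbit: 0.34 × 0.0425 = 0.01445
  FleetOne: 0.23 × 0.1175 = 0.027025
Total = 0.060275.
P(Arrow | misrouted) = 0.014/0.060275 ≈ 0.232
P(NorthLine | misrouted) = 0.0048/0.060275 ≈ 0.080
P(Orbit | misrouted) = 0.01445/0.060275 ≈ 0.240
P(FleetOne | misrouted) = 0.027025/0.060275 ≈ 0.448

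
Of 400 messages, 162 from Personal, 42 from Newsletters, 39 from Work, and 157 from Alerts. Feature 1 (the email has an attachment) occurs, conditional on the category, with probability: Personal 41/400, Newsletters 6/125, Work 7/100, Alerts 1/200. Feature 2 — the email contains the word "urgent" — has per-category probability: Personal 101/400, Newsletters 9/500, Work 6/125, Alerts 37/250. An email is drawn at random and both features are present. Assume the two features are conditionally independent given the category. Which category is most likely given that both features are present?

Unnormalized posteriors (prior × likelihood):
  Personal: 0.405 × 0.1025 × 0.2525 = 0.01048190625
  Newsletters: 0.105 × 0.048 × 0.018 = 0.00009072
  Work: 0.0975 × 0.07 × 0.048 = 0.0003276
  Alerts: 0.3925 × 0.005 × 0.148 = 0.00029045
Sum = 0.01119067625.
Largest term belongs to Personal, so Personal is most probable.

Personal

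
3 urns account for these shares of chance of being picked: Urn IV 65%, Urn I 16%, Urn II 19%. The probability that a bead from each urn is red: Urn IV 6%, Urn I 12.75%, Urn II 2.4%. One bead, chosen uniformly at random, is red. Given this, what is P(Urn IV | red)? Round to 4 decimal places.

Compute prior × likelihood for every hypothesis:
  Urn IV: 0.65 × 0.06 = 0.039
  Urn I: 0.16 × 0.1275 = 0.0204
  Urn II: 0.19 × 0.024 = 0.00456
Sum = 0.06396.
P(Urn IV | evidence) = 0.039 / 0.06396 ≈ 0.6098.

0.6098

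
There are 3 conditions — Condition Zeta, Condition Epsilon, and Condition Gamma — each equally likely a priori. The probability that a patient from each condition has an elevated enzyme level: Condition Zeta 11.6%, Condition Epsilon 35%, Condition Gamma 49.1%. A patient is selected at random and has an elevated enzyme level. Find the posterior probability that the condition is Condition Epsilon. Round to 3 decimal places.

With a uniform prior (1/3 each), posterior ∝ likelihood:
  Condition Zeta: 0.116
  Condition Epsilon: 0.35
  Condition Gamma: 0.491
Sum = 0.957.
P(Condition Epsilon | evidence) = 0.35 / 0.957 ≈ 0.366.

0.366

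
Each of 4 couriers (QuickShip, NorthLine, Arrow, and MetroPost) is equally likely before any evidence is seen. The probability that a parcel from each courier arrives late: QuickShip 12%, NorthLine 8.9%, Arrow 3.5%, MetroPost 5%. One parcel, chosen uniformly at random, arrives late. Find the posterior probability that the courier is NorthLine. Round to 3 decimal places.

0.303

With a uniform prior (1/4 each), posterior ∝ likelihood:
  QuickShip: 0.12
  NorthLine: 0.089
  Arrow: 0.035
  MetroPost: 0.05
Normalizing constant = 0.294.
P(NorthLine | evidence) = 0.089 / 0.294 ≈ 0.303.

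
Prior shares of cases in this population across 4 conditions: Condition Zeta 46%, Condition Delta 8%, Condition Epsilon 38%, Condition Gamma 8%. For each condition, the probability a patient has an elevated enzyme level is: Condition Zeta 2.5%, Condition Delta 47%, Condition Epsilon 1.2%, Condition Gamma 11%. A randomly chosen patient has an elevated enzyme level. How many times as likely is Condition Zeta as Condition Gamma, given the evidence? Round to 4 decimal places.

1.3068

By Bayes' rule, posterior ∝ prior × likelihood:
  Condition Zeta: 0.46 × 0.025 = 0.0115
  Condition Delta: 0.08 × 0.47 = 0.0376
  Condition Epsilon: 0.38 × 0.012 = 0.00456
  Condition Gamma: 0.08 × 0.11 = 0.0088
Normalizing constant = 0.06246.
The ratio is 0.0115 / 0.0088 (the normalizer cancels) = 1.3068.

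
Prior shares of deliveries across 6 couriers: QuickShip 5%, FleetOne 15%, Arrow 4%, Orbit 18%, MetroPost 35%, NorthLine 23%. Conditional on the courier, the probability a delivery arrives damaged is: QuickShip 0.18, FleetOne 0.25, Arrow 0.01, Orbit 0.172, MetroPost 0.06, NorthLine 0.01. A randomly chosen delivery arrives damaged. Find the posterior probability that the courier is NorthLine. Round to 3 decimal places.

0.023

By Bayes' rule, posterior ∝ prior × likelihood:
  QuickShip: 0.05 × 0.18 = 0.009
  FleetOne: 0.15 × 0.25 = 0.0375
  Arrow: 0.04 × 0.01 = 0.0004
  Orbit: 0.18 × 0.172 = 0.03096
  MetroPost: 0.35 × 0.06 = 0.021
  NorthLine: 0.23 × 0.01 = 0.0023
Normalizing constant = 0.10116.
P(NorthLine | evidence) = 0.0023 / 0.10116 ≈ 0.023.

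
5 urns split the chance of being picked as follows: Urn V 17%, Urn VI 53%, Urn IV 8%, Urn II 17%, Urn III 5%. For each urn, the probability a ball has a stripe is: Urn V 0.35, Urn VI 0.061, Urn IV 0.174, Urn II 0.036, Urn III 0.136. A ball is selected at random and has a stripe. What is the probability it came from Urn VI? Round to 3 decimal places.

By Bayes' rule, posterior ∝ prior × likelihood:
  Urn V: 0.17 × 0.35 = 0.0595
  Urn VI: 0.53 × 0.061 = 0.03233
  Urn IV: 0.08 × 0.174 = 0.01392
  Urn II: 0.17 × 0.036 = 0.00612
  Urn III: 0.05 × 0.136 = 0.0068
Total = 0.11867.
P(Urn VI | evidence) = 0.03233 / 0.11867 ≈ 0.272.

0.272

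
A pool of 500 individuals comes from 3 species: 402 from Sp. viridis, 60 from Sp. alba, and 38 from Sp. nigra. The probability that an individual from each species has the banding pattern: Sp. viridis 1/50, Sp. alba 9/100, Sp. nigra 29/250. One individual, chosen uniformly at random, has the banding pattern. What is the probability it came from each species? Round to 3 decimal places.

Sp. viridis 0.450, Sp. alba 0.303, Sp. nigra 0.247

Prior × likelihood for each hypothesis:
  Sp. viridis: 0.804 × 0.02 = 0.01608
  Sp. alba: 0.12 × 0.09 = 0.0108
  Sp. nigra: 0.076 × 0.116 = 0.008816
Normalizing constant = 0.035696.
P(Sp. viridis | banded) = 0.01608/0.035696 ≈ 0.450
P(Sp. alba | banded) = 0.0108/0.035696 ≈ 0.303
P(Sp. nigra | banded) = 0.008816/0.035696 ≈ 0.247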